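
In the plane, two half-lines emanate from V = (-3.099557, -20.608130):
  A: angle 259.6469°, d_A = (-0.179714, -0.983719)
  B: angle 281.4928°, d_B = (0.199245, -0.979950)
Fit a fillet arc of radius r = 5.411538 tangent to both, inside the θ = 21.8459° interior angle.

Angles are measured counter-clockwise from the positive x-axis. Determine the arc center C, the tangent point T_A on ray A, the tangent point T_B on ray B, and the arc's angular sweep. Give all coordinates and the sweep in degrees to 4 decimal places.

bisector direction at 270.5699° = (0.009946,-0.999951)
center distance |VC| = r/sin(θ/2) = 5.411538/sin(10.9230°) = 28.558624
C = V + |VC|·bis = (-2.8155,-49.1653)
T_A = V + ((C−V)·d_A)·d_A = V + 28.0412·d_A = (-8.1390,-48.1928)
T_B = V + ((C−V)·d_B)·d_B = V + 28.0412·d_B = (2.4875,-48.0871)
sweep = 180° − θ = 158.1541°

center=(-2.8155,-49.1653) T_A=(-8.1390,-48.1928) T_B=(2.4875,-48.0871) sweep=158.1541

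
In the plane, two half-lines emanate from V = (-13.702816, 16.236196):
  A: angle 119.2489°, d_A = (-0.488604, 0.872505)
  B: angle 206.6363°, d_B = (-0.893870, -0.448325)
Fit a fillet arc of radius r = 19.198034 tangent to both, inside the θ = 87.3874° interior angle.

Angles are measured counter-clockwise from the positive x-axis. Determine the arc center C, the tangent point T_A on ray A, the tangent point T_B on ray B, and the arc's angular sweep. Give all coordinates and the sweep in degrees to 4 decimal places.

center=(-40.2712,24.3881) T_A=(-23.5208,33.7683) T_B=(-31.6643,7.2275) sweep=92.6126

bisector direction at 162.9426° = (-0.956011,0.293330)
center distance |VC| = r/sin(θ/2) = 19.198034/sin(43.6937°) = 27.790899
C = V + |VC|·bis = (-40.2712,24.3881)
T_A = V + ((C−V)·d_A)·d_A = V + 20.0940·d_A = (-23.5208,33.7683)
T_B = V + ((C−V)·d_B)·d_B = V + 20.0940·d_B = (-31.6643,7.2275)
sweep = 180° − θ = 92.6126°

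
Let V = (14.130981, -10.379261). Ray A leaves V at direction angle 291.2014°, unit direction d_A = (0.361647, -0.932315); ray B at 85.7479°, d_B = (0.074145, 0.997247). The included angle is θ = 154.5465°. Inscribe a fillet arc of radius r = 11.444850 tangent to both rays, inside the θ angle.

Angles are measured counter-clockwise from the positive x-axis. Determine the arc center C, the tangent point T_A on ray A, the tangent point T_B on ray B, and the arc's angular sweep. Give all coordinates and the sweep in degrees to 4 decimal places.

bisector direction at 8.4746° = (0.989081,0.147372)
center distance |VC| = r/sin(θ/2) = 11.444850/sin(77.2733°) = 11.733111
C = V + |VC|·bis = (25.7360,-8.6501)
T_A = V + ((C−V)·d_A)·d_A = V + 2.5848·d_A = (15.0658,-12.7891)
T_B = V + ((C−V)·d_B)·d_B = V + 2.5848·d_B = (14.3226,-7.8016)
sweep = 180° − θ = 25.4535°

center=(25.7360,-8.6501) T_A=(15.0658,-12.7891) T_B=(14.3226,-7.8016) sweep=25.4535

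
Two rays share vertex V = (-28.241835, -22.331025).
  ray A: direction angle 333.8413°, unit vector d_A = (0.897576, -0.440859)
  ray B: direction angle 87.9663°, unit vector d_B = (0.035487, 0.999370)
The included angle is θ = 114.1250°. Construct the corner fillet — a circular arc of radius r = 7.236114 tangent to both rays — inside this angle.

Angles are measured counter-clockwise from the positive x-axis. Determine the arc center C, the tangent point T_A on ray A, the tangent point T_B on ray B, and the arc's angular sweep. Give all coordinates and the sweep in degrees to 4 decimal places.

bisector direction at 30.9038° = (0.858031,0.513598)
center distance |VC| = r/sin(θ/2) = 7.236114/sin(57.0625°) = 8.621974
C = V + |VC|·bis = (-20.8439,-17.9028)
T_A = V + ((C−V)·d_A)·d_A = V + 4.6880·d_A = (-24.0340,-24.3978)
T_B = V + ((C−V)·d_B)·d_B = V + 4.6880·d_B = (-28.0755,-17.6460)
sweep = 180° − θ = 65.8750°

center=(-20.8439,-17.9028) T_A=(-24.0340,-24.3978) T_B=(-28.0755,-17.6460) sweep=65.8750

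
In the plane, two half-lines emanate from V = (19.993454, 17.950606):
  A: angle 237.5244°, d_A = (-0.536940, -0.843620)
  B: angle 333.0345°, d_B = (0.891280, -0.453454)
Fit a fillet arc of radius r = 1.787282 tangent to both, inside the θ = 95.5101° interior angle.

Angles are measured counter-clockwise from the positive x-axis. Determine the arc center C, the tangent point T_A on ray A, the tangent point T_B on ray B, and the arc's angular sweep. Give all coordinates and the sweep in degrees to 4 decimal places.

bisector direction at 285.2795° = (0.263527,-0.964652)
center distance |VC| = r/sin(θ/2) = 1.787282/sin(47.7550°) = 2.414341
C = V + |VC|·bis = (20.6297,15.6216)
T_A = V + ((C−V)·d_A)·d_A = V + 1.6232·d_A = (19.1219,16.5813)
T_B = V + ((C−V)·d_B)·d_B = V + 1.6232·d_B = (21.4401,17.2146)
sweep = 180° − θ = 84.4899°

center=(20.6297,15.6216) T_A=(19.1219,16.5813) T_B=(21.4401,17.2146) sweep=84.4899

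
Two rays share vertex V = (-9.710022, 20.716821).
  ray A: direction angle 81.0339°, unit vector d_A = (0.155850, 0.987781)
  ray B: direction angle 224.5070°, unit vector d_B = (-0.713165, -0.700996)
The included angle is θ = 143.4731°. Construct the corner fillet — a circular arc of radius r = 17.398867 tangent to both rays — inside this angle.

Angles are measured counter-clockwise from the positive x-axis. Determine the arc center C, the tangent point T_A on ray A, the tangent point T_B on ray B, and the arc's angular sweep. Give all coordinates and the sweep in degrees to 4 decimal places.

bisector direction at 152.7705° = (-0.889181,0.457557)
center distance |VC| = r/sin(θ/2) = 17.398867/sin(71.7365°) = 18.321818
C = V + |VC|·bis = (-26.0014,29.1001)
T_A = V + ((C−V)·d_A)·d_A = V + 5.7418·d_A = (-8.8152,26.3885)
T_B = V + ((C−V)·d_B)·d_B = V + 5.7418·d_B = (-13.8049,16.6918)
sweep = 180° − θ = 36.5269°

center=(-26.0014,29.1001) T_A=(-8.8152,26.3885) T_B=(-13.8049,16.6918) sweep=36.5269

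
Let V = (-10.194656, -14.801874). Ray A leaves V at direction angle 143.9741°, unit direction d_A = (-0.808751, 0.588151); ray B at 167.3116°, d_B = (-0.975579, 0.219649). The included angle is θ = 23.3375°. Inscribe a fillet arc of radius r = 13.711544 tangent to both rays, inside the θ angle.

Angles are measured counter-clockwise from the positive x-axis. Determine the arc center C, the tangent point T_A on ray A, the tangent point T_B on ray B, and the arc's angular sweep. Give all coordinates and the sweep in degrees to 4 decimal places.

bisector direction at 155.6429° = (-0.910992,0.412423)
center distance |VC| = r/sin(θ/2) = 13.711544/sin(11.6687°) = 67.793959
C = V + |VC|·bis = (-71.9544,13.1579)
T_A = V + ((C−V)·d_A)·d_A = V + 66.3929·d_A = (-63.8900,24.2472)
T_B = V + ((C−V)·d_B)·d_B = V + 66.3929·d_B = (-74.9662,-0.2188)
sweep = 180° − θ = 156.6625°

center=(-71.9544,13.1579) T_A=(-63.8900,24.2472) T_B=(-74.9662,-0.2188) sweep=156.6625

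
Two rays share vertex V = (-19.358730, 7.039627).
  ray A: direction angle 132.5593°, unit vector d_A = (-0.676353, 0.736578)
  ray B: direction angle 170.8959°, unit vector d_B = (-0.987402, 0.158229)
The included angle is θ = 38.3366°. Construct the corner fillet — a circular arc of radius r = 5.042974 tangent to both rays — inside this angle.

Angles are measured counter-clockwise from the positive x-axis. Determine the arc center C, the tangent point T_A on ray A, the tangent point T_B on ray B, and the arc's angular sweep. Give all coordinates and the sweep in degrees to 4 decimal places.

bisector direction at 151.7276° = (-0.880706,0.473664)
center distance |VC| = r/sin(θ/2) = 5.042974/sin(19.1683°) = 15.358808
C = V + |VC|·bis = (-32.8853,14.3145)
T_A = V + ((C−V)·d_A)·d_A = V + 14.5073·d_A = (-29.1708,17.7254)
T_B = V + ((C−V)·d_B)·d_B = V + 14.5073·d_B = (-33.6833,9.3351)
sweep = 180° − θ = 141.6634°

center=(-32.8853,14.3145) T_A=(-29.1708,17.7254) T_B=(-33.6833,9.3351) sweep=141.6634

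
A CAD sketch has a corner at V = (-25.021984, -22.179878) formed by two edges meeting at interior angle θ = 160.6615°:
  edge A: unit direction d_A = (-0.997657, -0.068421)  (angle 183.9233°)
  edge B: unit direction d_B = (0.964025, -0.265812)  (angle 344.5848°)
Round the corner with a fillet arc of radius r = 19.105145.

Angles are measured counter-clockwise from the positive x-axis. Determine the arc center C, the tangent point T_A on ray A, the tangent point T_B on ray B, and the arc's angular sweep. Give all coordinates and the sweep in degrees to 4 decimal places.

center=(-26.9623,-41.4630) T_A=(-28.2695,-22.4026) T_B=(-21.8839,-23.0451) sweep=19.3385

bisector direction at 264.2541° = (-0.100118,-0.994976)
center distance |VC| = r/sin(θ/2) = 19.105145/sin(80.3307°) = 19.380469
C = V + |VC|·bis = (-26.9623,-41.4630)
T_A = V + ((C−V)·d_A)·d_A = V + 3.2552·d_A = (-28.2695,-22.4026)
T_B = V + ((C−V)·d_B)·d_B = V + 3.2552·d_B = (-21.8839,-23.0451)
sweep = 180° − θ = 19.3385°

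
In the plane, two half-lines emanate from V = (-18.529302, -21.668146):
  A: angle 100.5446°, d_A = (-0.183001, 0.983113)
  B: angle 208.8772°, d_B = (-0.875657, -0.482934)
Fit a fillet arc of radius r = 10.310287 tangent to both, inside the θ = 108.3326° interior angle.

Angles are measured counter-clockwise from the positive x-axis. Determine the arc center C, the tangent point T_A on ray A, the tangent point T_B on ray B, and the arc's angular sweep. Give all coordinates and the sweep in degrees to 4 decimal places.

bisector direction at 154.7109° = (-0.904164,0.427186)
center distance |VC| = r/sin(θ/2) = 10.310287/sin(54.1663°) = 12.717451
C = V + |VC|·bis = (-30.0280,-16.2354)
T_A = V + ((C−V)·d_A)·d_A = V + 7.4452·d_A = (-19.8918,-14.3486)
T_B = V + ((C−V)·d_B)·d_B = V + 7.4452·d_B = (-25.0488,-25.2637)
sweep = 180° − θ = 71.6674°

center=(-30.0280,-16.2354) T_A=(-19.8918,-14.3486) T_B=(-25.0488,-25.2637) sweep=71.6674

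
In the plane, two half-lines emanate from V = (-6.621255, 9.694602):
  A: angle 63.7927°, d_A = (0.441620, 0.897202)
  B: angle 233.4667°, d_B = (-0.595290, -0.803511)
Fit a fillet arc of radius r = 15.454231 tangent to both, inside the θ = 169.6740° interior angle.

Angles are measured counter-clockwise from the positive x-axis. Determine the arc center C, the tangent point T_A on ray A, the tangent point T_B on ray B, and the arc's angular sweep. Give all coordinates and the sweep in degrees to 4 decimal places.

bisector direction at 148.6297° = (-0.853821,0.520567)
center distance |VC| = r/sin(θ/2) = 15.454231/sin(84.8370°) = 15.517189
C = V + |VC|·bis = (-19.8702,17.7723)
T_A = V + ((C−V)·d_A)·d_A = V + 1.3964·d_A = (-6.0046,10.9474)
T_B = V + ((C−V)·d_B)·d_B = V + 1.3964·d_B = (-7.4525,8.5726)
sweep = 180° − θ = 10.3260°

center=(-19.8702,17.7723) T_A=(-6.0046,10.9474) T_B=(-7.4525,8.5726) sweep=10.3260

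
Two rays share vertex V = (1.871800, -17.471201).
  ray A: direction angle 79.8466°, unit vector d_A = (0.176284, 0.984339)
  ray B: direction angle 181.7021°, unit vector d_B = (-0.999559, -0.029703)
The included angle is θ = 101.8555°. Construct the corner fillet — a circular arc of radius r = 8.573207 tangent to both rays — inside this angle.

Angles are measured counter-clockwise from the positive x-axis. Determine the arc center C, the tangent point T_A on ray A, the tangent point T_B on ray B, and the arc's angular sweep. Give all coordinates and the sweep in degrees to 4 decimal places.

center=(-5.3401,-9.1085) T_A=(3.0988,-10.6198) T_B=(-5.0855,-17.6779) sweep=78.1445

bisector direction at 130.7743° = (-0.653082,0.757288)
center distance |VC| = r/sin(θ/2) = 8.573207/sin(50.9278°) = 11.042941
C = V + |VC|·bis = (-5.3401,-9.1085)
T_A = V + ((C−V)·d_A)·d_A = V + 6.9604·d_A = (3.0988,-10.6198)
T_B = V + ((C−V)·d_B)·d_B = V + 6.9604·d_B = (-5.0855,-17.6779)
sweep = 180° − θ = 78.1445°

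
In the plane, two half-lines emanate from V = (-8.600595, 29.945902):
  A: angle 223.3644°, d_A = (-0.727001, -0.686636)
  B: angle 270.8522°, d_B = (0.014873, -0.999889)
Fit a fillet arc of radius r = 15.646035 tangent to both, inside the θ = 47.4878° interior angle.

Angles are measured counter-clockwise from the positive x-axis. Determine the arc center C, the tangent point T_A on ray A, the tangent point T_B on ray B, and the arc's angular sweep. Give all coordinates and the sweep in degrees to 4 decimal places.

bisector direction at 247.1083° = (-0.388991,-0.921242)
center distance |VC| = r/sin(θ/2) = 15.646035/sin(23.7439°) = 38.857729
C = V + |VC|·bis = (-23.7159,-5.8515)
T_A = V + ((C−V)·d_A)·d_A = V + 35.5686·d_A = (-34.4590,5.5232)
T_B = V + ((C−V)·d_B)·d_B = V + 35.5686·d_B = (-8.0716,-5.6188)
sweep = 180° − θ = 132.5122°

center=(-23.7159,-5.8515) T_A=(-34.4590,5.5232) T_B=(-8.0716,-5.6188) sweep=132.5122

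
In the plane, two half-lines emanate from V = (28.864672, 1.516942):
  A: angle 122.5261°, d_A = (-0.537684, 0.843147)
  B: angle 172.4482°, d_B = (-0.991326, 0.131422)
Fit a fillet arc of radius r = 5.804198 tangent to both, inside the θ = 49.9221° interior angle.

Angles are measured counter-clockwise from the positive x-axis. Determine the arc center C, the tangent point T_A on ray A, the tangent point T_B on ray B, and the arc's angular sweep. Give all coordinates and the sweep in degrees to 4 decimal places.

bisector direction at 147.4872° = (-0.843271,0.537489)
center distance |VC| = r/sin(θ/2) = 5.804198/sin(24.9611°) = 13.753957
C = V + |VC|·bis = (17.2664,8.9095)
T_A = V + ((C−V)·d_A)·d_A = V + 12.4693·d_A = (22.1601,12.0304)
T_B = V + ((C−V)·d_B)·d_B = V + 12.4693·d_B = (16.5036,3.1557)
sweep = 180° − θ = 130.0779°

center=(17.2664,8.9095) T_A=(22.1601,12.0304) T_B=(16.5036,3.1557) sweep=130.0779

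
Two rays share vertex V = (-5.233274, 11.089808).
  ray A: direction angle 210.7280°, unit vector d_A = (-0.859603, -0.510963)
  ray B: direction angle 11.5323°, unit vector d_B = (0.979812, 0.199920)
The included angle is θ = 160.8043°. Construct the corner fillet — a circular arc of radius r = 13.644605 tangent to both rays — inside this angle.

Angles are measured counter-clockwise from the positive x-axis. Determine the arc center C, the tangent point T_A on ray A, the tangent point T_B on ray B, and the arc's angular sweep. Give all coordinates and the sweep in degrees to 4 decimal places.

bisector direction at 291.1302° = (0.360488,-0.932764)
center distance |VC| = r/sin(θ/2) = 13.644605/sin(80.4022°) = 13.838310
C = V + |VC|·bis = (-0.2447,-1.8181)
T_A = V + ((C−V)·d_A)·d_A = V + 2.3073·d_A = (-7.2166,9.9109)
T_B = V + ((C−V)·d_B)·d_B = V + 2.3073·d_B = (-2.9726,11.5511)
sweep = 180° − θ = 19.1957°

center=(-0.2447,-1.8181) T_A=(-7.2166,9.9109) T_B=(-2.9726,11.5511) sweep=19.1957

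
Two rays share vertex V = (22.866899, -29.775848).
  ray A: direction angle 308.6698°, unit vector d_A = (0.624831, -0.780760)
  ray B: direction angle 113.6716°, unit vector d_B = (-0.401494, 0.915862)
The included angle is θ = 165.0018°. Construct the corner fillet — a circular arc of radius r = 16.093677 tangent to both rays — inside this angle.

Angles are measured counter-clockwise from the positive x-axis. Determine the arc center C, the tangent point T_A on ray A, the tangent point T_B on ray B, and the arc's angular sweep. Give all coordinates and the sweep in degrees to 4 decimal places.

center=(36.7559,-21.3741) T_A=(24.1906,-31.4299) T_B=(22.0163,-27.8356) sweep=14.9982

bisector direction at 31.1707° = (0.855629,0.517590)
center distance |VC| = r/sin(θ/2) = 16.093677/sin(82.5009°) = 16.232515
C = V + |VC|·bis = (36.7559,-21.3741)
T_A = V + ((C−V)·d_A)·d_A = V + 2.1185·d_A = (24.1906,-31.4299)
T_B = V + ((C−V)·d_B)·d_B = V + 2.1185·d_B = (22.0163,-27.8356)
sweep = 180° − θ = 14.9982°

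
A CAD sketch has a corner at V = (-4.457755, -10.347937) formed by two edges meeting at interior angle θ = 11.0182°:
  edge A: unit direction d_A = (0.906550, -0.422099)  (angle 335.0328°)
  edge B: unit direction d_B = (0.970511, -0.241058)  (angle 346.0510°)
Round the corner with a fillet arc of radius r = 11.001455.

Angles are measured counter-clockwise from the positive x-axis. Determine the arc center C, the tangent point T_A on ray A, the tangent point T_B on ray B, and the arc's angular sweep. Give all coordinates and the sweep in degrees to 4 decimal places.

bisector direction at 340.5419° = (0.942885,-0.333117)
center distance |VC| = r/sin(θ/2) = 11.001455/sin(5.5091°) = 114.593900
C = V + |VC|·bis = (103.5912,-48.5212)
T_A = V + ((C−V)·d_A)·d_A = V + 114.0646·d_A = (98.9474,-58.4945)
T_B = V + ((C−V)·d_B)·d_B = V + 114.0646·d_B = (106.2431,-37.8441)
sweep = 180° − θ = 168.9818°

center=(103.5912,-48.5212) T_A=(98.9474,-58.4945) T_B=(106.2431,-37.8441) sweep=168.9818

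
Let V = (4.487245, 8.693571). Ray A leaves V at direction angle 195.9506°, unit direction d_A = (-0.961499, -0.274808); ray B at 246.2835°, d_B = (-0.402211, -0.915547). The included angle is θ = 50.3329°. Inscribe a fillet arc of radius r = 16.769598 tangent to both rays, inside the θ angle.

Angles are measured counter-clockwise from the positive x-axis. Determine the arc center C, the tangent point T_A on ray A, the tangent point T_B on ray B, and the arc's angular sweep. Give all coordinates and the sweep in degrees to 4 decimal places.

bisector direction at 221.1171° = (-0.753368,-0.657599)
center distance |VC| = r/sin(θ/2) = 16.769598/sin(25.1665°) = 39.434737
C = V + |VC|·bis = (-25.2216,-17.2387)
T_A = V + ((C−V)·d_A)·d_A = V + 35.6914·d_A = (-29.8300,-1.1147)
T_B = V + ((C−V)·d_B)·d_B = V + 35.6914·d_B = (-9.8683,-23.9836)
sweep = 180° − θ = 129.6671°

center=(-25.2216,-17.2387) T_A=(-29.8300,-1.1147) T_B=(-9.8683,-23.9836) sweep=129.6671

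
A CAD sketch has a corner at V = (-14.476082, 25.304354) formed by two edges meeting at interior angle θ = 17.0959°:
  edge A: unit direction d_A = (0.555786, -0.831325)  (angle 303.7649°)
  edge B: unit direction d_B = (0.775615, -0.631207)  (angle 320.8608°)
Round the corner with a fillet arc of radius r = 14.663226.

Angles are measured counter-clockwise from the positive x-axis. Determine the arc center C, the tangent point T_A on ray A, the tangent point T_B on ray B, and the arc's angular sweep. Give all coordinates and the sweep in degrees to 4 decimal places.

center=(51.9338,-47.6463) T_A=(39.7439,-55.7959) T_B=(61.1893,-36.2732) sweep=162.9041

bisector direction at 312.3129° = (0.673178,-0.739480)
center distance |VC| = r/sin(θ/2) = 14.663226/sin(8.5480°) = 98.651216
C = V + |VC|·bis = (51.9338,-47.6463)
T_A = V + ((C−V)·d_A)·d_A = V + 97.5554·d_A = (39.7439,-55.7959)
T_B = V + ((C−V)·d_B)·d_B = V + 97.5554·d_B = (61.1893,-36.2732)
sweep = 180° − θ = 162.9041°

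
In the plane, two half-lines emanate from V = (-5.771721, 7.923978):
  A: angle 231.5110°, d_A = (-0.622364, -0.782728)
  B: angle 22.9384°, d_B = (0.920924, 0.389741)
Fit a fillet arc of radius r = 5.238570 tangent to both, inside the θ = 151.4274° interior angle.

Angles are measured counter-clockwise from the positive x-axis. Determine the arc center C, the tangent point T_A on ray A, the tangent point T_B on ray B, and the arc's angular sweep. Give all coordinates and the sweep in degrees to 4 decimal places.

center=(-2.5016,3.6196) T_A=(-6.6019,6.8798) T_B=(-4.5432,8.4439) sweep=28.5726

bisector direction at 307.2247° = (0.604942,-0.796269)
center distance |VC| = r/sin(θ/2) = 5.238570/sin(75.7137°) = 5.405744
C = V + |VC|·bis = (-2.5016,3.6196)
T_A = V + ((C−V)·d_A)·d_A = V + 1.3340·d_A = (-6.6019,6.8798)
T_B = V + ((C−V)·d_B)·d_B = V + 1.3340·d_B = (-4.5432,8.4439)
sweep = 180° − θ = 28.5726°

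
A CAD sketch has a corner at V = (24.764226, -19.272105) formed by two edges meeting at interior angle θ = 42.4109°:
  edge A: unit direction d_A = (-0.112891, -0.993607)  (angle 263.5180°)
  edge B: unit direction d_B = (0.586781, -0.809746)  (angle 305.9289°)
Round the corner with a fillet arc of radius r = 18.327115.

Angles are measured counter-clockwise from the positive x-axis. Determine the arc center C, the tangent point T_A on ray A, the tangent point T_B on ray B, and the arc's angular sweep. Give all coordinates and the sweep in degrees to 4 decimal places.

bisector direction at 284.7234° = (0.254154,-0.967164)
center distance |VC| = r/sin(θ/2) = 18.327115/sin(21.2054°) = 50.667524
C = V + |VC|·bis = (37.6416,-68.2759)
T_A = V + ((C−V)·d_A)·d_A = V + 47.2368·d_A = (19.4316,-66.2069)
T_B = V + ((C−V)·d_B)·d_B = V + 47.2368·d_B = (52.4819,-57.5219)
sweep = 180° − θ = 137.5891°

center=(37.6416,-68.2759) T_A=(19.4316,-66.2069) T_B=(52.4819,-57.5219) sweep=137.5891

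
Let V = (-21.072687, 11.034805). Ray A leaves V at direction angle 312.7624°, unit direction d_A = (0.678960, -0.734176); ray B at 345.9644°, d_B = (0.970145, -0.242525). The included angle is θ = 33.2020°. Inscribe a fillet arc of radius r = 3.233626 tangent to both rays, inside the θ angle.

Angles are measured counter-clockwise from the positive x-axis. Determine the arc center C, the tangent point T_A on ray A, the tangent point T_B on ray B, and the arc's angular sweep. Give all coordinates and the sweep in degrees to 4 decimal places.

center=(-11.3344,5.2672) T_A=(-13.7085,3.0717) T_B=(-10.5502,8.4043) sweep=146.7980

bisector direction at 329.3634° = (0.860417,-0.509591)
center distance |VC| = r/sin(θ/2) = 3.233626/sin(16.6010°) = 11.318055
C = V + |VC|·bis = (-11.3344,5.2672)
T_A = V + ((C−V)·d_A)·d_A = V + 10.8463·d_A = (-13.7085,3.0717)
T_B = V + ((C−V)·d_B)·d_B = V + 10.8463·d_B = (-10.5502,8.4043)
sweep = 180° − θ = 146.7980°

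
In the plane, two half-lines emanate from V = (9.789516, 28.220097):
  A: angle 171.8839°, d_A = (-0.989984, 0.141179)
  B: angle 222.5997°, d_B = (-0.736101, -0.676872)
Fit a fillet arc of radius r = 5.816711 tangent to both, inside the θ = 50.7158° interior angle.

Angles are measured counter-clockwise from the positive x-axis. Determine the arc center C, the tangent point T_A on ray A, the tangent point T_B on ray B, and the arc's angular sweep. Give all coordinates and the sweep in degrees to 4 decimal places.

bisector direction at 197.2418° = (-0.955062,-0.296405)
center distance |VC| = r/sin(θ/2) = 5.816711/sin(25.3579°) = 13.581838
C = V + |VC|·bis = (-3.1820,24.1944)
T_A = V + ((C−V)·d_A)·d_A = V + 12.2732·d_A = (-2.3608,29.9528)
T_B = V + ((C−V)·d_B)·d_B = V + 12.2732·d_B = (0.7552,19.9127)
sweep = 180° − θ = 129.2842°

center=(-3.1820,24.1944) T_A=(-2.3608,29.9528) T_B=(0.7552,19.9127) sweep=129.2842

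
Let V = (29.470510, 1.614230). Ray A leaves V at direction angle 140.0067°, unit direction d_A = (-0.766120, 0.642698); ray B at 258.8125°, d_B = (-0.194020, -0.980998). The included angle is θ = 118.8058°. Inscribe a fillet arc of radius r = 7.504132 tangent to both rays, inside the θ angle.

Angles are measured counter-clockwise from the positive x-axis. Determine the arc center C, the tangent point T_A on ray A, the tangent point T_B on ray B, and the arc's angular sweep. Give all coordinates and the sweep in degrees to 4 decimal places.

bisector direction at 199.4096° = (-0.943167,-0.332319)
center distance |VC| = r/sin(θ/2) = 7.504132/sin(59.4029°) = 8.717952
C = V + |VC|·bis = (21.2480,-1.2829)
T_A = V + ((C−V)·d_A)·d_A = V + 4.4374·d_A = (26.0709,4.4662)
T_B = V + ((C−V)·d_B)·d_B = V + 4.4374·d_B = (28.6096,-2.7389)
sweep = 180° − θ = 61.1942°

center=(21.2480,-1.2829) T_A=(26.0709,4.4662) T_B=(28.6096,-2.7389) sweep=61.1942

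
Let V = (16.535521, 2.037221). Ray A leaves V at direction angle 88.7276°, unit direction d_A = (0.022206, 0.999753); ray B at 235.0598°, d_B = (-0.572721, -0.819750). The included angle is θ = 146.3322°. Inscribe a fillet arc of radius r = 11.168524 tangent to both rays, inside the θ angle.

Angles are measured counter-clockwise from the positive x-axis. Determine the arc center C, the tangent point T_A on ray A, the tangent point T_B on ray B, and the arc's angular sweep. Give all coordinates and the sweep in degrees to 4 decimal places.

bisector direction at 161.8937° = (-0.950482,0.310781)
center distance |VC| = r/sin(θ/2) = 11.168524/sin(73.1661°) = 11.668541
C = V + |VC|·bis = (5.4448,5.6636)
T_A = V + ((C−V)·d_A)·d_A = V + 3.3792·d_A = (16.6106,5.4156)
T_B = V + ((C−V)·d_B)·d_B = V + 3.3792·d_B = (14.6002,-0.7329)
sweep = 180° − θ = 33.6678°

center=(5.4448,5.6636) T_A=(16.6106,5.4156) T_B=(14.6002,-0.7329) sweep=33.6678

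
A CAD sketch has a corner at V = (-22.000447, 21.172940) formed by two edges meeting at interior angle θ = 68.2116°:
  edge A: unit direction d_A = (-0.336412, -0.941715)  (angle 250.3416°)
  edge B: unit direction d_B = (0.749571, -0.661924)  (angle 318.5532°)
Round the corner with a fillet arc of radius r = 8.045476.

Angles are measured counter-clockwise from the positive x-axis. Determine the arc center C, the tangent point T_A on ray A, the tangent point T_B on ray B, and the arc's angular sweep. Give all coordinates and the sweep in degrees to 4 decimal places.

bisector direction at 284.4474° = (0.249491,-0.968377)
center distance |VC| = r/sin(θ/2) = 8.045476/sin(34.1058°) = 14.348401
C = V + |VC|·bis = (-18.4206,7.2783)
T_A = V + ((C−V)·d_A)·d_A = V + 11.8805·d_A = (-25.9972,9.9849)
T_B = V + ((C−V)·d_B)·d_B = V + 11.8805·d_B = (-13.0952,13.3089)
sweep = 180° − θ = 111.7884°

center=(-18.4206,7.2783) T_A=(-25.9972,9.9849) T_B=(-13.0952,13.3089) sweep=111.7884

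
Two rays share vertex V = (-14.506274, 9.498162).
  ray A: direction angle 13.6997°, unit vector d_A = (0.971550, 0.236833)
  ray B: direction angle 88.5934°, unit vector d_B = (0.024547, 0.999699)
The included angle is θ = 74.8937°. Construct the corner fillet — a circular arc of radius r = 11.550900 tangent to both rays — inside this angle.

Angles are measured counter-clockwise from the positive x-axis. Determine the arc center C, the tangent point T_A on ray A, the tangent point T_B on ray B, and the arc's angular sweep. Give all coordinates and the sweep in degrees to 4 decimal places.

center=(-2.5886,24.2924) T_A=(0.1470,13.0702) T_B=(-14.1360,24.5760) sweep=105.1063

bisector direction at 51.1465° = (0.627331,0.778753)
center distance |VC| = r/sin(θ/2) = 11.550900/sin(37.4468°) = 18.997403
C = V + |VC|·bis = (-2.5886,24.2924)
T_A = V + ((C−V)·d_A)·d_A = V + 15.0824·d_A = (0.1470,13.0702)
T_B = V + ((C−V)·d_B)·d_B = V + 15.0824·d_B = (-14.1360,24.5760)
sweep = 180° − θ = 105.1063°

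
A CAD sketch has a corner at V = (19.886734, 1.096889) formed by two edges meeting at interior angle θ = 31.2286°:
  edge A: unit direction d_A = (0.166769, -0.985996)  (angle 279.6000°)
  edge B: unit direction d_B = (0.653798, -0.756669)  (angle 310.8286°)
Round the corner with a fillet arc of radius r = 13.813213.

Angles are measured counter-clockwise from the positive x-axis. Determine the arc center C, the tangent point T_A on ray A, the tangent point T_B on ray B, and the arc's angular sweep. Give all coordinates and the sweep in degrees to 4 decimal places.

bisector direction at 295.2143° = (0.426005,-0.904721)
center distance |VC| = r/sin(θ/2) = 13.813213/sin(15.6143°) = 51.319671
C = V + |VC|·bis = (41.7492,-45.3331)
T_A = V + ((C−V)·d_A)·d_A = V + 49.4257·d_A = (28.1294,-47.6367)
T_B = V + ((C−V)·d_B)·d_B = V + 49.4257·d_B = (52.2012,-36.3020)
sweep = 180° − θ = 148.7714°

center=(41.7492,-45.3331) T_A=(28.1294,-47.6367) T_B=(52.2012,-36.3020) sweep=148.7714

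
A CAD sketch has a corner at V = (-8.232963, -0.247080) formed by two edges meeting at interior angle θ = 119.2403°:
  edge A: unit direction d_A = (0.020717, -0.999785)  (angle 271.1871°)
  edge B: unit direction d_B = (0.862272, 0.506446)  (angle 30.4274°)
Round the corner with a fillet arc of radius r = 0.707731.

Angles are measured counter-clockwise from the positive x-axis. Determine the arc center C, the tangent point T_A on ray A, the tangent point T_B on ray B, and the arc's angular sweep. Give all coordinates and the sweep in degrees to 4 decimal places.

center=(-7.5168,-0.6472) T_A=(-8.2244,-0.6619) T_B=(-7.8752,-0.0370) sweep=60.7597

bisector direction at 330.8073° = (0.872984,-0.487749)
center distance |VC| = r/sin(θ/2) = 0.707731/sin(59.6202°) = 0.820375
C = V + |VC|·bis = (-7.5168,-0.6472)
T_A = V + ((C−V)·d_A)·d_A = V + 0.4149·d_A = (-8.2244,-0.6619)
T_B = V + ((C−V)·d_B)·d_B = V + 0.4149·d_B = (-7.8752,-0.0370)
sweep = 180° − θ = 60.7597°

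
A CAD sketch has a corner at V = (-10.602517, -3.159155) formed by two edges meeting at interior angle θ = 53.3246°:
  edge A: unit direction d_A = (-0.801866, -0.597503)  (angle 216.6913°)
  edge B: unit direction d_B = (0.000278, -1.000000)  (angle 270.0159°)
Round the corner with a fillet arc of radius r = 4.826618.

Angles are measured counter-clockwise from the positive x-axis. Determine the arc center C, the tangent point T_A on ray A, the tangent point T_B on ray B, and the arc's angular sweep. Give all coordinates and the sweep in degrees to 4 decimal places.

center=(-15.4265,-12.7729) T_A=(-18.3104,-8.9026) T_B=(-10.5998,-12.7716) sweep=126.6754

bisector direction at 243.3536° = (-0.448483,-0.893791)
center distance |VC| = r/sin(θ/2) = 4.826618/sin(26.6623°) = 10.756148
C = V + |VC|·bis = (-15.4265,-12.7729)
T_A = V + ((C−V)·d_A)·d_A = V + 9.6124·d_A = (-18.3104,-8.9026)
T_B = V + ((C−V)·d_B)·d_B = V + 9.6124·d_B = (-10.5998,-12.7716)
sweep = 180° − θ = 126.6754°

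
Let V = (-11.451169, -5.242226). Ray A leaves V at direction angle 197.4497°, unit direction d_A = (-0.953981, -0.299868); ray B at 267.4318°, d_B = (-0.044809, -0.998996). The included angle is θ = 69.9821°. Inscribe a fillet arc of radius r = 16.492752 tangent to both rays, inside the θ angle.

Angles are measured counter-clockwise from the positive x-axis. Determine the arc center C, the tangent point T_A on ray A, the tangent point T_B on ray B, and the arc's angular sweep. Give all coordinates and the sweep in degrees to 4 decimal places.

center=(-28.9831,-28.0415) T_A=(-33.9288,-12.3077) T_B=(-12.5069,-28.7805) sweep=110.0179

bisector direction at 232.4408° = (-0.609582,-0.792723)
center distance |VC| = r/sin(θ/2) = 16.492752/sin(34.9911°) = 28.760652
C = V + |VC|·bis = (-28.9831,-28.0415)
T_A = V + ((C−V)·d_A)·d_A = V + 23.5619·d_A = (-33.9288,-12.3077)
T_B = V + ((C−V)·d_B)·d_B = V + 23.5619·d_B = (-12.5069,-28.7805)
sweep = 180° − θ = 110.0179°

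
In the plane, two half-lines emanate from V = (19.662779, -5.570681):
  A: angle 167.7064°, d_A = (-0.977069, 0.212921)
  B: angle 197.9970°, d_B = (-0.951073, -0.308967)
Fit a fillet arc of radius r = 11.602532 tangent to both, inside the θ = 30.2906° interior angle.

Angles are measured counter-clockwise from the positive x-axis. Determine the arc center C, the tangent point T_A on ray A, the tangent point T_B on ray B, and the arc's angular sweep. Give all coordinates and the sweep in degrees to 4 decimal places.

bisector direction at 182.8517° = (-0.998762,-0.049751)
center distance |VC| = r/sin(θ/2) = 11.602532/sin(15.1453°) = 44.408586
C = V + |VC|·bis = (-24.6908,-7.7801)
T_A = V + ((C−V)·d_A)·d_A = V + 42.8661·d_A = (-22.2204,3.5564)
T_B = V + ((C−V)·d_B)·d_B = V + 42.8661·d_B = (-21.1060,-18.8149)
sweep = 180° − θ = 149.7094°

center=(-24.6908,-7.7801) T_A=(-22.2204,3.5564) T_B=(-21.1060,-18.8149) sweep=149.7094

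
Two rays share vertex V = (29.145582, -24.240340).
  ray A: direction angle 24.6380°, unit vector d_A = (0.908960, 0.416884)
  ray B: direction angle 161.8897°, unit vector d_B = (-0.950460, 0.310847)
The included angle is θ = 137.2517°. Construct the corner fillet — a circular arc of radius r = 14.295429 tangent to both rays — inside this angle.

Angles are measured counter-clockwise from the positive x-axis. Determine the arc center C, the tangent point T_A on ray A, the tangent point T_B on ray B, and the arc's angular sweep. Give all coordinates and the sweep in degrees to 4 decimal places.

center=(28.2716,-8.9140) T_A=(34.2311,-21.9079) T_B=(23.8279,-22.5012) sweep=42.7483

bisector direction at 93.2638° = (-0.056934,0.998378)
center distance |VC| = r/sin(θ/2) = 14.295429/sin(68.6258°) = 15.351285
C = V + |VC|·bis = (28.2716,-8.9140)
T_A = V + ((C−V)·d_A)·d_A = V + 5.5949·d_A = (34.2311,-21.9079)
T_B = V + ((C−V)·d_B)·d_B = V + 5.5949·d_B = (23.8279,-22.5012)
sweep = 180° − θ = 42.7483°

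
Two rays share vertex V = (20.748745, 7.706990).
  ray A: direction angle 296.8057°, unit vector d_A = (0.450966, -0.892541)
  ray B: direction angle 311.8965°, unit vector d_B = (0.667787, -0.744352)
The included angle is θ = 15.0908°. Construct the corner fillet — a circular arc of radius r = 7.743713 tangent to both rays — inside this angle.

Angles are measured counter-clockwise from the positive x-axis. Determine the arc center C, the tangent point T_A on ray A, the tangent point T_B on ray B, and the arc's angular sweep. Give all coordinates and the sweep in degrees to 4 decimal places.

center=(54.0244,-40.9800) T_A=(47.1128,-44.4722) T_B=(59.7885,-35.8088) sweep=164.9092

bisector direction at 304.3511° = (0.564263,-0.825595)
center distance |VC| = r/sin(θ/2) = 7.743713/sin(7.5454°) = 58.971972
C = V + |VC|·bis = (54.0244,-40.9800)
T_A = V + ((C−V)·d_A)·d_A = V + 58.4613·d_A = (47.1128,-44.4722)
T_B = V + ((C−V)·d_B)·d_B = V + 58.4613·d_B = (59.7885,-35.8088)
sweep = 180° − θ = 164.9092°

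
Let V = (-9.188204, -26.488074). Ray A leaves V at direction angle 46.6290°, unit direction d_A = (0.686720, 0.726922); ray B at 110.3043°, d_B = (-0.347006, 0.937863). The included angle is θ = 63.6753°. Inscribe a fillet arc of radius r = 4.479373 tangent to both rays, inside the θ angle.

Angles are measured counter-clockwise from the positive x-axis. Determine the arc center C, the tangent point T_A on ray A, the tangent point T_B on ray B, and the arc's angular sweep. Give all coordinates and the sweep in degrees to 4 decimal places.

center=(-7.4904,-18.1681) T_A=(-4.2343,-21.2441) T_B=(-11.6915,-19.7224) sweep=116.3247

bisector direction at 78.4666° = (0.199938,0.979808)
center distance |VC| = r/sin(θ/2) = 4.479373/sin(31.8377°) = 8.491474
C = V + |VC|·bis = (-7.4904,-18.1681)
T_A = V + ((C−V)·d_A)·d_A = V + 7.2139·d_A = (-4.2343,-21.2441)
T_B = V + ((C−V)·d_B)·d_B = V + 7.2139·d_B = (-11.6915,-19.7224)
sweep = 180° − θ = 116.3247°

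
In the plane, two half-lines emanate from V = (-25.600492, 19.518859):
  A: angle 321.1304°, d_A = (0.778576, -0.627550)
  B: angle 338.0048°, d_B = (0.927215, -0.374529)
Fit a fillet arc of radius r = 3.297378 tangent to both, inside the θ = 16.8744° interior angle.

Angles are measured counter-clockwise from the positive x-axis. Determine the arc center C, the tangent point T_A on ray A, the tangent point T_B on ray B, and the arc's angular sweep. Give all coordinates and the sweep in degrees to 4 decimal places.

center=(-6.2235,8.1357) T_A=(-8.2928,5.5685) T_B=(-4.9886,11.1931) sweep=163.1256

bisector direction at 329.5676° = (0.862227,-0.506521)
center distance |VC| = r/sin(θ/2) = 3.297378/sin(8.4372°) = 22.473139
C = V + |VC|·bis = (-6.2235,8.1357)
T_A = V + ((C−V)·d_A)·d_A = V + 22.2299·d_A = (-8.2928,5.5685)
T_B = V + ((C−V)·d_B)·d_B = V + 22.2299·d_B = (-4.9886,11.1931)
sweep = 180° − θ = 163.1256°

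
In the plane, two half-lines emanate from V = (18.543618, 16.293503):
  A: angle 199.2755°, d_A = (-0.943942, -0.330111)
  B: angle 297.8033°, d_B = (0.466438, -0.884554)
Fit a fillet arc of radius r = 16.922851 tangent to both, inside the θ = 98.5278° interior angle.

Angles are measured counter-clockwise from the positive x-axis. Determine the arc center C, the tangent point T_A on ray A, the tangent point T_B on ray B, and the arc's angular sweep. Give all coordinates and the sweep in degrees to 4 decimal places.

bisector direction at 248.5394° = (-0.365861,-0.930669)
center distance |VC| = r/sin(θ/2) = 16.922851/sin(49.2639°) = 22.333813
C = V + |VC|·bis = (10.3725,-4.4919)
T_A = V + ((C−V)·d_A)·d_A = V + 14.5745·d_A = (4.7861,11.4823)
T_B = V + ((C−V)·d_B)·d_B = V + 14.5745·d_B = (25.3417,3.4016)
sweep = 180° − θ = 81.4722°

center=(10.3725,-4.4919) T_A=(4.7861,11.4823) T_B=(25.3417,3.4016) sweep=81.4722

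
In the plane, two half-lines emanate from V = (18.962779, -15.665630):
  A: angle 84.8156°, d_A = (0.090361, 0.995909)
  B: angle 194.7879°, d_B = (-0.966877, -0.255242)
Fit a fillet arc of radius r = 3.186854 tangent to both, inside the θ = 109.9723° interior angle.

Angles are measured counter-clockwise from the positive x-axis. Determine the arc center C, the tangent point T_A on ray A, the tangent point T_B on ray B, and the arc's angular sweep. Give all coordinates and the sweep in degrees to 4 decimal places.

center=(15.9907,-13.1542) T_A=(19.1645,-13.4422) T_B=(16.8041,-16.2355) sweep=70.0277

bisector direction at 139.8017° = (-0.763816,0.645434)
center distance |VC| = r/sin(θ/2) = 3.186854/sin(54.9862°) = 3.891089
C = V + |VC|·bis = (15.9907,-13.1542)
T_A = V + ((C−V)·d_A)·d_A = V + 2.2326·d_A = (19.1645,-13.4422)
T_B = V + ((C−V)·d_B)·d_B = V + 2.2326·d_B = (16.8041,-16.2355)
sweep = 180° − θ = 70.0277°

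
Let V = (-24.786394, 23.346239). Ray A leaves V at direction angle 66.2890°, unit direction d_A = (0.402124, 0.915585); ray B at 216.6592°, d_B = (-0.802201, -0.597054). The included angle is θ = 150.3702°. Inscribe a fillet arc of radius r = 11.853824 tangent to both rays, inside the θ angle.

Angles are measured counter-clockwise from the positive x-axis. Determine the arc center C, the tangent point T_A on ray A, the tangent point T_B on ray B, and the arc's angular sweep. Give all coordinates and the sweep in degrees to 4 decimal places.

bisector direction at 141.4741° = (-0.782327,0.622868)
center distance |VC| = r/sin(θ/2) = 11.853824/sin(75.1851°) = 12.261432
C = V + |VC|·bis = (-34.3788,30.9835)
T_A = V + ((C−V)·d_A)·d_A = V + 3.1352·d_A = (-23.5257,26.2168)
T_B = V + ((C−V)·d_B)·d_B = V + 3.1352·d_B = (-27.3015,21.4743)
sweep = 180° − θ = 29.6298°

center=(-34.3788,30.9835) T_A=(-23.5257,26.2168) T_B=(-27.3015,21.4743) sweep=29.6298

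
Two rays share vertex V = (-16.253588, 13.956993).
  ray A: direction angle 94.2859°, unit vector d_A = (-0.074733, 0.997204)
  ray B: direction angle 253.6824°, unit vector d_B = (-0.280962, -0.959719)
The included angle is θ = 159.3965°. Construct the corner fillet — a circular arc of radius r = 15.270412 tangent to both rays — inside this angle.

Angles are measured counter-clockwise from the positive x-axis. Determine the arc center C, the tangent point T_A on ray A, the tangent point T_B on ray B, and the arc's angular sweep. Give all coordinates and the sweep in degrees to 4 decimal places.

center=(-31.6887,15.5836) T_A=(-16.4610,16.7248) T_B=(-17.0334,11.2932) sweep=20.6035

bisector direction at 173.9841° = (-0.994493,0.104804)
center distance |VC| = r/sin(θ/2) = 15.270412/sin(79.6983°) = 15.520611
C = V + |VC|·bis = (-31.6887,15.5836)
T_A = V + ((C−V)·d_A)·d_A = V + 2.7756·d_A = (-16.4610,16.7248)
T_B = V + ((C−V)·d_B)·d_B = V + 2.7756·d_B = (-17.0334,11.2932)
sweep = 180° − θ = 20.6035°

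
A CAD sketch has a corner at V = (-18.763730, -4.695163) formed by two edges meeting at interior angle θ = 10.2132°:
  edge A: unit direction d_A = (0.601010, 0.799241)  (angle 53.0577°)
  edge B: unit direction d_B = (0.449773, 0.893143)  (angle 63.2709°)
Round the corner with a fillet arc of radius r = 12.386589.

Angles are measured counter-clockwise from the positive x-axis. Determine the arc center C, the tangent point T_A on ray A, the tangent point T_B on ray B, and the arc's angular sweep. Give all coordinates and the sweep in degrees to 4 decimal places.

bisector direction at 58.1643° = (0.527485,0.849564)
center distance |VC| = r/sin(θ/2) = 12.386589/sin(5.1066°) = 139.161035
C = V + |VC|·bis = (54.6417,113.5311)
T_A = V + ((C−V)·d_A)·d_A = V + 138.6087·d_A = (64.5415,106.0866)
T_B = V + ((C−V)·d_B)·d_B = V + 138.6087·d_B = (43.5787,119.1022)
sweep = 180° − θ = 169.7868°

center=(54.6417,113.5311) T_A=(64.5415,106.0866) T_B=(43.5787,119.1022) sweep=169.7868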